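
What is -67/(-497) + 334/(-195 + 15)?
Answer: -76969/44730 ≈ -1.7207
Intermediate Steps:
-67/(-497) + 334/(-195 + 15) = -67*(-1/497) + 334/(-180) = 67/497 + 334*(-1/180) = 67/497 - 167/90 = -76969/44730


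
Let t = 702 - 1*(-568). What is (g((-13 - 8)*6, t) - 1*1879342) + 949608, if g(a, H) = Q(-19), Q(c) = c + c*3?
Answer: -929810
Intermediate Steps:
t = 1270 (t = 702 + 568 = 1270)
Q(c) = 4*c (Q(c) = c + 3*c = 4*c)
g(a, H) = -76 (g(a, H) = 4*(-19) = -76)
(g((-13 - 8)*6, t) - 1*1879342) + 949608 = (-76 - 1*1879342) + 949608 = (-76 - 1879342) + 949608 = -1879418 + 949608 = -929810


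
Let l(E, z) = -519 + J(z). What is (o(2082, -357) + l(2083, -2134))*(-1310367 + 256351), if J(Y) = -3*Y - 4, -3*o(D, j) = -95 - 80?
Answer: -18774132992/3 ≈ -6.2580e+9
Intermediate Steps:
o(D, j) = 175/3 (o(D, j) = -(-95 - 80)/3 = -⅓*(-175) = 175/3)
J(Y) = -4 - 3*Y
l(E, z) = -523 - 3*z (l(E, z) = -519 + (-4 - 3*z) = -523 - 3*z)
(o(2082, -357) + l(2083, -2134))*(-1310367 + 256351) = (175/3 + (-523 - 3*(-2134)))*(-1310367 + 256351) = (175/3 + (-523 + 6402))*(-1054016) = (175/3 + 5879)*(-1054016) = (17812/3)*(-1054016) = -18774132992/3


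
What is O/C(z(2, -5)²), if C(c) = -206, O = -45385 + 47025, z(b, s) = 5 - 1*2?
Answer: -820/103 ≈ -7.9612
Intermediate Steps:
z(b, s) = 3 (z(b, s) = 5 - 2 = 3)
O = 1640
O/C(z(2, -5)²) = 1640/(-206) = 1640*(-1/206) = -820/103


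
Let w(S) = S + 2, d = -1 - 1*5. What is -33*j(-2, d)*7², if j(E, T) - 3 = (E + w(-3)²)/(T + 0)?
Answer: -10241/2 ≈ -5120.5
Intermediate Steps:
d = -6 (d = -1 - 5 = -6)
w(S) = 2 + S
j(E, T) = 3 + (1 + E)/T (j(E, T) = 3 + (E + (2 - 3)²)/(T + 0) = 3 + (E + (-1)²)/T = 3 + (E + 1)/T = 3 + (1 + E)/T)
-33*j(-2, d)*7² = -33*(1 - 2 + 3*(-6))/(-6)*7² = -(-11)*(1 - 2 - 18)/2*49 = -(-11)*(-19)/2*49 = -33*19/6*49 = -209/2*49 = -10241/2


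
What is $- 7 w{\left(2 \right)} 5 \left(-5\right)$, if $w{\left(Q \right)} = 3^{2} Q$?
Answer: $3150$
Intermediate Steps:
$w{\left(Q \right)} = 9 Q$
$- 7 w{\left(2 \right)} 5 \left(-5\right) = - 7 \cdot 9 \cdot 2 \cdot 5 \left(-5\right) = \left(-7\right) 18 \left(-25\right) = \left(-126\right) \left(-25\right) = 3150$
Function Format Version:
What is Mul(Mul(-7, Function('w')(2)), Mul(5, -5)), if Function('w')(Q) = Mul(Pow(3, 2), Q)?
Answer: 3150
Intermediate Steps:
Function('w')(Q) = Mul(9, Q)
Mul(Mul(-7, Function('w')(2)), Mul(5, -5)) = Mul(Mul(-7, Mul(9, 2)), Mul(5, -5)) = Mul(Mul(-7, 18), -25) = Mul(-126, -25) = 3150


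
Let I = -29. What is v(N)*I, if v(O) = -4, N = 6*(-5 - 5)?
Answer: 116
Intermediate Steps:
N = -60 (N = 6*(-10) = -60)
v(N)*I = -4*(-29) = 116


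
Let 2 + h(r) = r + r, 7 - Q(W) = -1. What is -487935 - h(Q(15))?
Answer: -487949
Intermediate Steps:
Q(W) = 8 (Q(W) = 7 - 1*(-1) = 7 + 1 = 8)
h(r) = -2 + 2*r (h(r) = -2 + (r + r) = -2 + 2*r)
-487935 - h(Q(15)) = -487935 - (-2 + 2*8) = -487935 - (-2 + 16) = -487935 - 1*14 = -487935 - 14 = -487949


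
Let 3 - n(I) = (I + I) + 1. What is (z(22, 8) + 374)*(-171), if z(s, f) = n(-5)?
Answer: -66006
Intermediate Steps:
n(I) = 2 - 2*I (n(I) = 3 - ((I + I) + 1) = 3 - (2*I + 1) = 3 - (1 + 2*I) = 3 + (-1 - 2*I) = 2 - 2*I)
z(s, f) = 12 (z(s, f) = 2 - 2*(-5) = 2 + 10 = 12)
(z(22, 8) + 374)*(-171) = (12 + 374)*(-171) = 386*(-171) = -66006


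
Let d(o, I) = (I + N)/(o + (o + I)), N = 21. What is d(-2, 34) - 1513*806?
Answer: -7316857/6 ≈ -1.2195e+6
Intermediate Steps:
d(o, I) = (21 + I)/(I + 2*o) (d(o, I) = (I + 21)/(o + (o + I)) = (21 + I)/(o + (I + o)) = (21 + I)/(I + 2*o))
d(-2, 34) - 1513*806 = (21 + 34)/(34 + 2*(-2)) - 1513*806 = 55/(34 - 4) - 1219478 = 55/30 - 1219478 = (1/30)*55 - 1219478 = 11/6 - 1219478 = -7316857/6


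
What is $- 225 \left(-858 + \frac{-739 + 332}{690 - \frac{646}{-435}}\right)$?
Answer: $\frac{58108502925}{300796} \approx 1.9318 \cdot 10^{5}$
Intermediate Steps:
$- 225 \left(-858 + \frac{-739 + 332}{690 - \frac{646}{-435}}\right) = - 225 \left(-858 - \frac{407}{690 - - \frac{646}{435}}\right) = - 225 \left(-858 - \frac{407}{690 + \frac{646}{435}}\right) = - 225 \left(-858 - \frac{407}{\frac{300796}{435}}\right) = - 225 \left(-858 - \frac{177045}{300796}\right) = \left(-225\right) \left(- \frac{258260013}{300796}\right) = \frac{58108502925}{300796}$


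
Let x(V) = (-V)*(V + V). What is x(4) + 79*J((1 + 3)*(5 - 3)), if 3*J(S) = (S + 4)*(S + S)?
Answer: 5024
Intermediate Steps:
x(V) = -2*V**2 (x(V) = (-V)*(2*V) = -2*V**2)
J(S) = 2*S*(4 + S)/3 (J(S) = ((S + 4)*(S + S))/3 = ((4 + S)*(2*S))/3 = (2*S*(4 + S))/3 = 2*S*(4 + S)/3)
x(4) + 79*J((1 + 3)*(5 - 3)) = -2*4**2 + 79*(2*((1 + 3)*(5 - 3))*(4 + (1 + 3)*(5 - 3))/3) = -2*16 + 79*(2*(4*2)*(4 + 4*2)/3) = -32 + 79*((2/3)*8*(4 + 8)) = -32 + 79*((2/3)*8*12) = -32 + 79*64 = -32 + 5056 = 5024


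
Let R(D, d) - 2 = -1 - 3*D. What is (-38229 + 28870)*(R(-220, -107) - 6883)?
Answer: 58231698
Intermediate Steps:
R(D, d) = 1 - 3*D (R(D, d) = 2 + (-1 - 3*D) = 1 - 3*D)
(-38229 + 28870)*(R(-220, -107) - 6883) = (-38229 + 28870)*((1 - 3*(-220)) - 6883) = -9359*((1 + 660) - 6883) = -9359*(661 - 6883) = -9359*(-6222) = 58231698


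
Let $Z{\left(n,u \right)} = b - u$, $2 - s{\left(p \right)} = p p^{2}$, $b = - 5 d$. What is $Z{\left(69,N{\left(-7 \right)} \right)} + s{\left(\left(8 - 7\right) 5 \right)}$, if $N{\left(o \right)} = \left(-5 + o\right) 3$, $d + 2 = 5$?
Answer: $-102$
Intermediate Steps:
$d = 3$ ($d = -2 + 5 = 3$)
$N{\left(o \right)} = -15 + 3 o$
$b = -15$ ($b = \left(-5\right) 3 = -15$)
$s{\left(p \right)} = 2 - p^{3}$ ($s{\left(p \right)} = 2 - p p^{2} = 2 - p^{3}$)
$Z{\left(n,u \right)} = -15 - u$
$Z{\left(69,N{\left(-7 \right)} \right)} + s{\left(\left(8 - 7\right) 5 \right)} = \left(-15 - \left(-15 + 3 \left(-7\right)\right)\right) + \left(2 - \left(\left(8 - 7\right) 5\right)^{3}\right) = \left(-15 - \left(-15 - 21\right)\right) + \left(2 - \left(1 \cdot 5\right)^{3}\right) = \left(-15 - -36\right) + \left(2 - 5^{3}\right) = \left(-15 + 36\right) + \left(2 - 125\right) = 21 + \left(2 - 125\right) = 21 - 123 = -102$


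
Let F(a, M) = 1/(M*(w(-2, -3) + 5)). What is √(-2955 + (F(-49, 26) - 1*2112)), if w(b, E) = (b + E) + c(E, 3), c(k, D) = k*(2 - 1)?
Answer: I*√30827706/78 ≈ 71.183*I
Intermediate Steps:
c(k, D) = k (c(k, D) = k*1 = k)
w(b, E) = b + 2*E (w(b, E) = (b + E) + E = (E + b) + E = b + 2*E)
F(a, M) = -1/(3*M) (F(a, M) = 1/(M*((-2 + 2*(-3)) + 5)) = 1/(M*((-2 - 6) + 5)) = 1/(M*(-8 + 5)) = 1/(M*(-3)) = 1/(-3*M) = -1/(3*M))
√(-2955 + (F(-49, 26) - 1*2112)) = √(-2955 + (-⅓/26 - 1*2112)) = √(-2955 + (-⅓*1/26 - 2112)) = √(-2955 + (-1/78 - 2112)) = √(-2955 - 164737/78) = √(-395227/78) = I*√30827706/78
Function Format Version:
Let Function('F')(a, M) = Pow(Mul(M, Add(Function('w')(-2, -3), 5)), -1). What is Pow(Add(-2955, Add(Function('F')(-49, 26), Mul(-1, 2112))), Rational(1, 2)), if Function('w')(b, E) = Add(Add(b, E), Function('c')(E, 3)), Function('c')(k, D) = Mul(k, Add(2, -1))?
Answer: Mul(Rational(1, 78), I, Pow(30827706, Rational(1, 2))) ≈ Mul(71.183, I)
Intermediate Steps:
Function('c')(k, D) = k (Function('c')(k, D) = Mul(k, 1) = k)
Function('w')(b, E) = Add(b, Mul(2, E)) (Function('w')(b, E) = Add(Add(b, E), E) = Add(Add(E, b), E) = Add(b, Mul(2, E)))
Function('F')(a, M) = Mul(Rational(-1, 3), Pow(M, -1)) (Function('F')(a, M) = Pow(Mul(M, Add(Add(-2, Mul(2, -3)), 5)), -1) = Pow(Mul(M, Add(Add(-2, -6), 5)), -1) = Pow(Mul(M, Add(-8, 5)), -1) = Pow(Mul(M, -3), -1) = Pow(Mul(-3, M), -1) = Mul(Rational(-1, 3), Pow(M, -1)))
Pow(Add(-2955, Add(Function('F')(-49, 26), Mul(-1, 2112))), Rational(1, 2)) = Pow(Add(-2955, Add(Mul(Rational(-1, 3), Pow(26, -1)), Mul(-1, 2112))), Rational(1, 2)) = Pow(Add(-2955, Add(Mul(Rational(-1, 3), Rational(1, 26)), -2112)), Rational(1, 2)) = Pow(Add(-2955, Add(Rational(-1, 78), -2112)), Rational(1, 2)) = Pow(Add(-2955, Rational(-164737, 78)), Rational(1, 2)) = Pow(Rational(-395227, 78), Rational(1, 2)) = Mul(Rational(1, 78), I, Pow(30827706, Rational(1, 2)))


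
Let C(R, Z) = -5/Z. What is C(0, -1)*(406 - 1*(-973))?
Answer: 6895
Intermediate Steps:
C(0, -1)*(406 - 1*(-973)) = (-5/(-1))*(406 - 1*(-973)) = (-5*(-1))*(406 + 973) = 5*1379 = 6895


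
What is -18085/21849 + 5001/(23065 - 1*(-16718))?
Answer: -203402902/289739589 ≈ -0.70202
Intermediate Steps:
-18085/21849 + 5001/(23065 - 1*(-16718)) = -18085*1/21849 + 5001/(23065 + 16718) = -18085/21849 + 5001/39783 = -18085/21849 + 5001*(1/39783) = -18085/21849 + 1667/13261 = -203402902/289739589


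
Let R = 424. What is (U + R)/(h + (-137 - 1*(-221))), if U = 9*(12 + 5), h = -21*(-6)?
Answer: 577/210 ≈ 2.7476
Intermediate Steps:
h = 126
U = 153 (U = 9*17 = 153)
(U + R)/(h + (-137 - 1*(-221))) = (153 + 424)/(126 + (-137 - 1*(-221))) = 577/(126 + (-137 + 221)) = 577/(126 + 84) = 577/210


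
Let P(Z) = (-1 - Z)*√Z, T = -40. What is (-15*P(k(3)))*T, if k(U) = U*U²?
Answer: -50400*√3 ≈ -87295.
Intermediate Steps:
k(U) = U³
P(Z) = √Z*(-1 - Z)
(-15*P(k(3)))*T = -15*√(3³)*(-1 - 1*3³)*(-40) = -15*√27*(-1 - 1*27)*(-40) = -15*3*√3*(-1 - 27)*(-40) = -15*3*√3*(-28)*(-40) = -(-1260)*√3*(-40) = (1260*√3)*(-40) = -50400*√3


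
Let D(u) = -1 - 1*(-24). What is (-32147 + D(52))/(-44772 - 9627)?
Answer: 10708/18133 ≈ 0.59053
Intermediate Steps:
D(u) = 23 (D(u) = -1 + 24 = 23)
(-32147 + D(52))/(-44772 - 9627) = (-32147 + 23)/(-44772 - 9627) = -32124/(-54399) = -32124*(-1/54399) = 10708/18133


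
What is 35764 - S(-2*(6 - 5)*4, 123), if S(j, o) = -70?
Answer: 35834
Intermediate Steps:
35764 - S(-2*(6 - 5)*4, 123) = 35764 - 1*(-70) = 35764 + 70 = 35834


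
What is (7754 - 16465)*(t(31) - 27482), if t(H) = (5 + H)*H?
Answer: 229674226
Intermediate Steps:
t(H) = H*(5 + H)
(7754 - 16465)*(t(31) - 27482) = (7754 - 16465)*(31*(5 + 31) - 27482) = -8711*(31*36 - 27482) = -8711*(1116 - 27482) = -8711*(-26366) = 229674226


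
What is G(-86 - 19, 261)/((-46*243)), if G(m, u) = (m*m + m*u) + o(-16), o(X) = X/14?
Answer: 57334/39123 ≈ 1.4655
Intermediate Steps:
o(X) = X/14 (o(X) = X*(1/14) = X/14)
G(m, u) = -8/7 + m² + m*u (G(m, u) = (m*m + m*u) + (1/14)*(-16) = (m² + m*u) - 8/7 = -8/7 + m² + m*u)
G(-86 - 19, 261)/((-46*243)) = (-8/7 + (-86 - 19)² + (-86 - 19)*261)/((-46*243)) = (-8/7 + (-105)² - 105*261)/(-11178) = (-8/7 + 11025 - 27405)*(-1/11178) = -114668/7*(-1/11178) = 57334/39123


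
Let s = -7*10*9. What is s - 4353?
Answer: -4983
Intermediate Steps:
s = -630 (s = -70*9 = -630)
s - 4353 = -630 - 4353 = -4983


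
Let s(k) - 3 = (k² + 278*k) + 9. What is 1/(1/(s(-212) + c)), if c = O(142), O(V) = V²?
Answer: 6184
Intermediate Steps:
s(k) = 12 + k² + 278*k (s(k) = 3 + ((k² + 278*k) + 9) = 3 + (9 + k² + 278*k) = 12 + k² + 278*k)
c = 20164 (c = 142² = 20164)
1/(1/(s(-212) + c)) = 1/(1/((12 + (-212)² + 278*(-212)) + 20164)) = 1/(1/((12 + 44944 - 58936) + 20164)) = 1/(1/(-13980 + 20164)) = 1/(1/6184) = 6184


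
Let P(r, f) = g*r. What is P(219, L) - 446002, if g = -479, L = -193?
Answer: -550903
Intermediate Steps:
P(r, f) = -479*r
P(219, L) - 446002 = -479*219 - 446002 = -104901 - 446002 = -550903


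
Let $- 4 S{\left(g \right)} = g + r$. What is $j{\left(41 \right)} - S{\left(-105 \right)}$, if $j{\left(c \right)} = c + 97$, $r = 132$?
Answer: $\frac{579}{4} \approx 144.75$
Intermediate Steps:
$S{\left(g \right)} = -33 - \frac{g}{4}$ ($S{\left(g \right)} = - \frac{g + 132}{4} = - \frac{132 + g}{4} = -33 - \frac{g}{4}$)
$j{\left(c \right)} = 97 + c$
$j{\left(41 \right)} - S{\left(-105 \right)} = \left(97 + 41\right) - \left(-33 - - \frac{105}{4}\right) = 138 - \left(-33 + \frac{105}{4}\right) = 138 - - \frac{27}{4} = 138 + \frac{27}{4} = \frac{579}{4}$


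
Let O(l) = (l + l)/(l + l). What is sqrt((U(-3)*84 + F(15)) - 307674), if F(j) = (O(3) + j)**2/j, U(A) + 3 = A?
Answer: I*sqrt(69336210)/15 ≈ 555.12*I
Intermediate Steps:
U(A) = -3 + A
O(l) = 1 (O(l) = (2*l)/((2*l)) = (2*l)*(1/(2*l)) = 1)
F(j) = (1 + j)**2/j
sqrt((U(-3)*84 + F(15)) - 307674) = sqrt(((-3 - 3)*84 + (1 + 15)**2/15) - 307674) = sqrt((-6*84 + (1/15)*16**2) - 307674) = sqrt((-504 + (1/15)*256) - 307674) = sqrt((-504 + 256/15) - 307674) = sqrt(-7304/15 - 307674) = sqrt(-4622414/15) = I*sqrt(69336210)/15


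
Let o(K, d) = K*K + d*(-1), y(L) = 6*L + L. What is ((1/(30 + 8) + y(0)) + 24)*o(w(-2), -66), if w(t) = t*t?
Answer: 37433/19 ≈ 1970.2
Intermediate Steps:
y(L) = 7*L
w(t) = t²
o(K, d) = K² - d
((1/(30 + 8) + y(0)) + 24)*o(w(-2), -66) = ((1/(30 + 8) + 7*0) + 24)*(((-2)²)² - 1*(-66)) = ((1/38 + 0) + 24)*(4² + 66) = ((1/38 + 0) + 24)*(16 + 66) = (1/38 + 24)*82 = (913/38)*82 = 37433/19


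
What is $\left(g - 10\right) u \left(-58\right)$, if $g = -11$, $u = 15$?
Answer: $18270$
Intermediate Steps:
$\left(g - 10\right) u \left(-58\right) = \left(-11 - 10\right) 15 \left(-58\right) = \left(-21\right) 15 \left(-58\right) = \left(-315\right) \left(-58\right) = 18270$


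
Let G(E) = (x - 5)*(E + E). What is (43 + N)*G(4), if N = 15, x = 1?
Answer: -1856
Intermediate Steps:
G(E) = -8*E (G(E) = (1 - 5)*(E + E) = -8*E)
(43 + N)*G(4) = (43 + 15)*(-8*4) = 58*(-32) = -1856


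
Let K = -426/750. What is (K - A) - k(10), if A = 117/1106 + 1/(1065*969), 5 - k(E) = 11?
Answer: 151980196903/28534385250 ≈ 5.3262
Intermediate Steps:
k(E) = -6 (k(E) = 5 - 1*11 = 5 - 11 = -6)
K = -71/125 (K = -426*1/750 = -71/125 ≈ -0.56800)
A = 120743351/1141375410 (A = 117*(1/1106) + (1/1065)*(1/969) = 117/1106 + 1/1031985 = 120743351/1141375410 ≈ 0.10579)
(K - A) - k(10) = (-71/125 - 1*120743351/1141375410) - 1*(-6) = (-71/125 - 120743351/1141375410) + 6 = -19226114597/28534385250 + 6 = 151980196903/28534385250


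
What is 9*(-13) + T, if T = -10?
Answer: -127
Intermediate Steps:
9*(-13) + T = 9*(-13) - 10 = -117 - 10 = -127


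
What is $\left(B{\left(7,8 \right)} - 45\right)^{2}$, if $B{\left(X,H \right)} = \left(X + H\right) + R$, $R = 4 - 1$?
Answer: $729$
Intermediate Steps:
$R = 3$ ($R = 4 - 1 = 3$)
$B{\left(X,H \right)} = 3 + H + X$ ($B{\left(X,H \right)} = \left(X + H\right) + 3 = \left(H + X\right) + 3 = 3 + H + X$)
$\left(B{\left(7,8 \right)} - 45\right)^{2} = \left(\left(3 + 8 + 7\right) - 45\right)^{2} = \left(18 - 45\right)^{2} = \left(-27\right)^{2} = 729$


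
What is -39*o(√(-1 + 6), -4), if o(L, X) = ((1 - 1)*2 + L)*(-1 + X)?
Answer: 195*√5 ≈ 436.03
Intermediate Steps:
o(L, X) = L*(-1 + X) (o(L, X) = (0*2 + L)*(-1 + X) = (0 + L)*(-1 + X) = L*(-1 + X))
-39*o(√(-1 + 6), -4) = -39*√(-1 + 6)*(-1 - 4) = -39*√5*(-5) = -(-195)*√5 = 195*√5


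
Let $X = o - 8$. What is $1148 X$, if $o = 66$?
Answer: $66584$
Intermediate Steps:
$X = 58$ ($X = 66 - 8 = 58$)
$1148 X = 1148 \cdot 58 = 66584$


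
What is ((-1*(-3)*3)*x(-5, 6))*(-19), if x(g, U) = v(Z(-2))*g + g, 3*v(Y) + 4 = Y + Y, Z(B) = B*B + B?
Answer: 855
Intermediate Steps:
Z(B) = B + B**2 (Z(B) = B**2 + B = B + B**2)
v(Y) = -4/3 + 2*Y/3 (v(Y) = -4/3 + (Y + Y)/3 = -4/3 + (2*Y)/3 = -4/3 + 2*Y/3)
x(g, U) = g (x(g, U) = (-4/3 + 2*(-2*(1 - 2))/3)*g + g = (-4/3 + 2*(-2*(-1))/3)*g + g = (-4/3 + (2/3)*2)*g + g = (-4/3 + 4/3)*g + g = 0*g + g = 0 + g = g)
((-1*(-3)*3)*x(-5, 6))*(-19) = ((-1*(-3)*3)*(-5))*(-19) = ((3*3)*(-5))*(-19) = (9*(-5))*(-19) = -45*(-19) = 855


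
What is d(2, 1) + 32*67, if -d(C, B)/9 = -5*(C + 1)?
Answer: 2279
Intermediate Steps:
d(C, B) = 45 + 45*C (d(C, B) = -(-45)*(C + 1) = -(-45)*(1 + C) = -9*(-5 - 5*C) = 45 + 45*C)
d(2, 1) + 32*67 = (45 + 45*2) + 32*67 = (45 + 90) + 2144 = 135 + 2144 = 2279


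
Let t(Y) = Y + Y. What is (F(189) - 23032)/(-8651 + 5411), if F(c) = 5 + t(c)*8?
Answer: 20003/3240 ≈ 6.1738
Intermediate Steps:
t(Y) = 2*Y
F(c) = 5 + 16*c (F(c) = 5 + (2*c)*8 = 5 + 16*c)
(F(189) - 23032)/(-8651 + 5411) = ((5 + 16*189) - 23032)/(-8651 + 5411) = ((5 + 3024) - 23032)/(-3240) = (3029 - 23032)*(-1/3240) = -20003*(-1/3240) = 20003/3240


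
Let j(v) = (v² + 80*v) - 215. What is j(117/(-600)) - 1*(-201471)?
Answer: 8049617521/40000 ≈ 2.0124e+5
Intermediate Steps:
j(v) = -215 + v² + 80*v
j(117/(-600)) - 1*(-201471) = (-215 + (117/(-600))² + 80*(117/(-600))) - 1*(-201471) = (-215 + (117*(-1/600))² + 80*(117*(-1/600))) + 201471 = (-215 + (-39/200)² + 80*(-39/200)) + 201471 = (-215 + 1521/40000 - 78/5) + 201471 = -9222479/40000 + 201471 = 8049617521/40000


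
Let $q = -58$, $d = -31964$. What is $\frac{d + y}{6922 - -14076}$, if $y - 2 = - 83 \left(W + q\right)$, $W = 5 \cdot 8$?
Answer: $- \frac{15234}{10499} \approx -1.451$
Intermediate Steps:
$W = 40$
$y = 1496$ ($y = 2 - 83 \left(40 - 58\right) = 2 - -1494 = 2 + 1494 = 1496$)
$\frac{d + y}{6922 - -14076} = \frac{-31964 + 1496}{6922 - -14076} = - \frac{30468}{6922 + 14076} = - \frac{30468}{20998} = \left(-30468\right) \frac{1}{20998} = - \frac{15234}{10499}$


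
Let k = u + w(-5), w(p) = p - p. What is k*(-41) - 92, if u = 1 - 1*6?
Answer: 113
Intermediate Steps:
u = -5 (u = 1 - 6 = -5)
w(p) = 0
k = -5 (k = -5 + 0 = -5)
k*(-41) - 92 = -5*(-41) - 92 = 205 - 92 = 113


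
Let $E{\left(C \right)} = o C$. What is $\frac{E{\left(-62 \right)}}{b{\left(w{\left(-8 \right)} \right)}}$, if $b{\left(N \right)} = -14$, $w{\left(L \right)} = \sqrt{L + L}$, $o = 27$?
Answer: $\frac{837}{7} \approx 119.57$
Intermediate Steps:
$w{\left(L \right)} = \sqrt{2} \sqrt{L}$ ($w{\left(L \right)} = \sqrt{2 L} = \sqrt{2} \sqrt{L}$)
$E{\left(C \right)} = 27 C$
$\frac{E{\left(-62 \right)}}{b{\left(w{\left(-8 \right)} \right)}} = \frac{27 \left(-62\right)}{-14} = \left(-1674\right) \left(- \frac{1}{14}\right) = \frac{837}{7}$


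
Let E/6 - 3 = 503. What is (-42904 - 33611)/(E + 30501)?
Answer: -25505/11179 ≈ -2.2815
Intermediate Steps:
E = 3036 (E = 18 + 6*503 = 18 + 3018 = 3036)
(-42904 - 33611)/(E + 30501) = (-42904 - 33611)/(3036 + 30501) = -76515/33537 = -76515*1/33537 = -25505/11179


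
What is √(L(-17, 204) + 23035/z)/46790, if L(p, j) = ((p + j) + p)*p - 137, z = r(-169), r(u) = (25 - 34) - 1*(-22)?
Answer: I*√53027/304135 ≈ 0.00075715*I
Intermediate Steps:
r(u) = 13 (r(u) = -9 + 22 = 13)
z = 13
L(p, j) = -137 + p*(j + 2*p) (L(p, j) = ((j + p) + p)*p - 137 = (j + 2*p)*p - 137 = p*(j + 2*p) - 137 = -137 + p*(j + 2*p))
√(L(-17, 204) + 23035/z)/46790 = √((-137 + 2*(-17)² + 204*(-17)) + 23035/13)/46790 = √((-137 + 2*289 - 3468) + 23035*(1/13))*(1/46790) = √((-137 + 578 - 3468) + 23035/13)*(1/46790) = √(-3027 + 23035/13)*(1/46790) = √(-16316/13)*(1/46790) = (2*I*√53027/13)*(1/46790) = I*√53027/304135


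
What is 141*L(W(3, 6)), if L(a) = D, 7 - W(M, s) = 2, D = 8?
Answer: 1128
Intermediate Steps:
W(M, s) = 5 (W(M, s) = 7 - 1*2 = 7 - 2 = 5)
L(a) = 8
141*L(W(3, 6)) = 141*8 = 1128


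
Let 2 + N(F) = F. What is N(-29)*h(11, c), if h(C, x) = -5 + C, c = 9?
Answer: -186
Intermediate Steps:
N(F) = -2 + F
N(-29)*h(11, c) = (-2 - 29)*(-5 + 11) = -31*6 = -186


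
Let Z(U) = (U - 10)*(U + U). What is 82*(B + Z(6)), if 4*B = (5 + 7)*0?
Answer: -3936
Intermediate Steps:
Z(U) = 2*U*(-10 + U) (Z(U) = (-10 + U)*(2*U) = 2*U*(-10 + U))
B = 0 (B = ((5 + 7)*0)/4 = (12*0)/4 = (¼)*0 = 0)
82*(B + Z(6)) = 82*(0 + 2*6*(-10 + 6)) = 82*(0 + 2*6*(-4)) = 82*(0 - 48) = 82*(-48) = -3936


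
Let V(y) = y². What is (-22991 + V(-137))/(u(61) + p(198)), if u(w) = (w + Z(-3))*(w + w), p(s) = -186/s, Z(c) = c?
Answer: -139326/233477 ≈ -0.59674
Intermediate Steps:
u(w) = 2*w*(-3 + w) (u(w) = (w - 3)*(w + w) = (-3 + w)*(2*w) = 2*w*(-3 + w))
(-22991 + V(-137))/(u(61) + p(198)) = (-22991 + (-137)²)/(2*61*(-3 + 61) - 186/198) = (-22991 + 18769)/(2*61*58 - 186*1/198) = -4222/(7076 - 31/33) = -4222/233477/33 = -4222*33/233477 = -139326/233477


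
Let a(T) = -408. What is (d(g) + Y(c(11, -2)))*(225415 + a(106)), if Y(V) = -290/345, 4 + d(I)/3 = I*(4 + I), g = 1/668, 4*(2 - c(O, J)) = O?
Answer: -88833023033071/30789456 ≈ -2.8852e+6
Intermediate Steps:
c(O, J) = 2 - O/4
g = 1/668 ≈ 0.0014970
d(I) = -12 + 3*I*(4 + I) (d(I) = -12 + 3*(I*(4 + I)) = -12 + 3*I*(4 + I))
Y(V) = -58/69 (Y(V) = -290*1/345 = -58/69)
(d(g) + Y(c(11, -2)))*(225415 + a(106)) = ((-12 + 3*(1/668)² + 12*(1/668)) - 58/69)*(225415 - 408) = ((-12 + 3*(1/446224) + 3/167) - 58/69)*225007 = ((-12 + 3/446224 + 3/167) - 58/69)*225007 = (-5346669/446224 - 58/69)*225007 = -394801153/30789456*225007 = -88833023033071/30789456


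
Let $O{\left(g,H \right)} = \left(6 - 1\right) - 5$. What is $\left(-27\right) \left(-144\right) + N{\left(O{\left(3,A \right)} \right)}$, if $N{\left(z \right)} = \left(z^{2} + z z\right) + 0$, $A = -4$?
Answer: $3888$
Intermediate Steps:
$O{\left(g,H \right)} = 0$ ($O{\left(g,H \right)} = 5 - 5 = 0$)
$N{\left(z \right)} = 2 z^{2}$ ($N{\left(z \right)} = \left(z^{2} + z^{2}\right) + 0 = 2 z^{2} + 0 = 2 z^{2}$)
$\left(-27\right) \left(-144\right) + N{\left(O{\left(3,A \right)} \right)} = \left(-27\right) \left(-144\right) + 2 \cdot 0^{2} = 3888 + 2 \cdot 0 = 3888 + 0 = 3888$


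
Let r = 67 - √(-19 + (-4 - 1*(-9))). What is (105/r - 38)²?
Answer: (185516*√14 + 5938265*I)/(134*√14 + 4475*I) ≈ 1327.7 - 6.3582*I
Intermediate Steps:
r = 67 - I*√14 (r = 67 - √(-19 + (-4 + 9)) = 67 - √(-19 + 5) = 67 - √(-14) = 67 - I*√14 ≈ 67.0 - 3.7417*I)
(105/r - 38)² = (105/(67 - I*√14) - 38)² = (-38 + 105/(67 - I*√14))²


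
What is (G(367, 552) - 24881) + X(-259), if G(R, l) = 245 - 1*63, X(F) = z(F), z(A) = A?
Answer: -24958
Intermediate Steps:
X(F) = F
G(R, l) = 182 (G(R, l) = 245 - 63 = 182)
(G(367, 552) - 24881) + X(-259) = (182 - 24881) - 259 = -24699 - 259 = -24958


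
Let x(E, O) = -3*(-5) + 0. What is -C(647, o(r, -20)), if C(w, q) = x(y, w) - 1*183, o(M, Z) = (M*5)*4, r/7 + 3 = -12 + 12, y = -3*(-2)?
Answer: 168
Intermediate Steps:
y = 6
x(E, O) = 15 (x(E, O) = 15 + 0 = 15)
r = -21 (r = -21 + 7*(-12 + 12) = -21 + 7*0 = -21 + 0 = -21)
o(M, Z) = 20*M (o(M, Z) = (5*M)*4 = 20*M)
C(w, q) = -168 (C(w, q) = 15 - 1*183 = 15 - 183 = -168)
-C(647, o(r, -20)) = -1*(-168) = 168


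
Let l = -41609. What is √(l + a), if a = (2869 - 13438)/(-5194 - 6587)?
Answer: 2*I*√160413060885/3927 ≈ 203.98*I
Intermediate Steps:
a = 3523/3927 (a = -10569/(-11781) = -10569*(-1/11781) = 3523/3927 ≈ 0.89712)
√(l + a) = √(-41609 + 3523/3927) = √(-163395020/3927) = 2*I*√160413060885/3927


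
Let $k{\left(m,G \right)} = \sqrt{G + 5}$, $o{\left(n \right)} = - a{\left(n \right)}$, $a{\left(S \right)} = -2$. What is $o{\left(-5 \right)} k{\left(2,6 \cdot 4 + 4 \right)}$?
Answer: $2 \sqrt{33} \approx 11.489$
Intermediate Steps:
$o{\left(n \right)} = 2$ ($o{\left(n \right)} = \left(-1\right) \left(-2\right) = 2$)
$k{\left(m,G \right)} = \sqrt{5 + G}$
$o{\left(-5 \right)} k{\left(2,6 \cdot 4 + 4 \right)} = 2 \sqrt{5 + \left(6 \cdot 4 + 4\right)} = 2 \sqrt{5 + \left(24 + 4\right)} = 2 \sqrt{5 + 28} = 2 \sqrt{33}$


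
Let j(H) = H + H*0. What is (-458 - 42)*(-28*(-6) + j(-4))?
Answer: -82000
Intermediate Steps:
j(H) = H (j(H) = H + 0 = H)
(-458 - 42)*(-28*(-6) + j(-4)) = (-458 - 42)*(-28*(-6) - 4) = -500*(168 - 4) = -500*164 = -82000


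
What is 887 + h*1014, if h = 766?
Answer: 777611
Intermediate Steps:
887 + h*1014 = 887 + 766*1014 = 887 + 776724 = 777611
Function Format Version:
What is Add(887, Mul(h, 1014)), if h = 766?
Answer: 777611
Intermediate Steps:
Add(887, Mul(h, 1014)) = Add(887, Mul(766, 1014)) = Add(887, 776724) = 777611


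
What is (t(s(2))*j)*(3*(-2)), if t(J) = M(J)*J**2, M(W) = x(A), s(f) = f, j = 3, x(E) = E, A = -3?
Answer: 216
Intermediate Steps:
M(W) = -3
t(J) = -3*J**2
(t(s(2))*j)*(3*(-2)) = (-3*2**2*3)*(3*(-2)) = (-3*4*3)*(-6) = -12*3*(-6) = -36*(-6) = 216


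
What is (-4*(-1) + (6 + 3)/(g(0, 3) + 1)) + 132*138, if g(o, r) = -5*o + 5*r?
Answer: 291529/16 ≈ 18221.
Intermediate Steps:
(-4*(-1) + (6 + 3)/(g(0, 3) + 1)) + 132*138 = (-4*(-1) + (6 + 3)/((-5*0 + 5*3) + 1)) + 132*138 = (4 + 9/((0 + 15) + 1)) + 18216 = (4 + 9/(15 + 1)) + 18216 = (4 + 9/16) + 18216 = 73/16 + 18216 = 291529/16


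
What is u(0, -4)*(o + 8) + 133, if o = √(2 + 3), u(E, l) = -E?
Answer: 133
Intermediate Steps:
o = √5 ≈ 2.2361
u(0, -4)*(o + 8) + 133 = (-1*0)*(√5 + 8) + 133 = 0*(8 + √5) + 133 = 0 + 133 = 133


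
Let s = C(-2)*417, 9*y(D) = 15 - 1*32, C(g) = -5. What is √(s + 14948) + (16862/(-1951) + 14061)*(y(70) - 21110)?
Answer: -5209260223043/17559 + √12863 ≈ -2.9667e+8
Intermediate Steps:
y(D) = -17/9 (y(D) = (15 - 1*32)/9 = (15 - 32)/9 = (⅑)*(-17) = -17/9)
s = -2085 (s = -5*417 = -2085)
√(s + 14948) + (16862/(-1951) + 14061)*(y(70) - 21110) = √(-2085 + 14948) + (16862/(-1951) + 14061)*(-17/9 - 21110) = √12863 + (16862*(-1/1951) + 14061)*(-190007/9) = √12863 + (-16862/1951 + 14061)*(-190007/9) = √12863 + (27416149/1951)*(-190007/9) = √12863 - 5209260223043/17559 = -5209260223043/17559 + √12863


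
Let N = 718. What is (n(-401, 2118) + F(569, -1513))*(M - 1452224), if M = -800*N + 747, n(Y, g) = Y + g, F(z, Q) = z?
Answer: -4631154822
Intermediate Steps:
M = -573653 (M = -800*718 + 747 = -574400 + 747 = -573653)
(n(-401, 2118) + F(569, -1513))*(M - 1452224) = ((-401 + 2118) + 569)*(-573653 - 1452224) = (1717 + 569)*(-2025877) = 2286*(-2025877) = -4631154822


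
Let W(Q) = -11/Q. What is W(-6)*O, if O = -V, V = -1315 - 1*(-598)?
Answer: 2629/2 ≈ 1314.5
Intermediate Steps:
V = -717 (V = -1315 + 598 = -717)
O = 717 (O = -1*(-717) = 717)
W(-6)*O = -11/(-6)*717 = -11*(-⅙)*717 = (11/6)*717 = 2629/2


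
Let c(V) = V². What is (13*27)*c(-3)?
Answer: 3159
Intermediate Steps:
(13*27)*c(-3) = (13*27)*(-3)² = 351*9 = 3159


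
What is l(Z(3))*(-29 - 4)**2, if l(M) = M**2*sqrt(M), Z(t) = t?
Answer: 9801*sqrt(3) ≈ 16976.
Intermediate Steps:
l(M) = M**(5/2)
l(Z(3))*(-29 - 4)**2 = 3**(5/2)*(-29 - 4)**2 = (9*sqrt(3))*(-33)**2 = (9*sqrt(3))*1089 = 9801*sqrt(3)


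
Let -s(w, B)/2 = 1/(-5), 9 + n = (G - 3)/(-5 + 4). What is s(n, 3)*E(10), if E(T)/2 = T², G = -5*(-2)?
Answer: 80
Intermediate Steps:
G = 10
n = -16 (n = -9 + (10 - 3)/(-5 + 4) = -9 + 7/(-1) = -9 + 7*(-1) = -9 - 7 = -16)
s(w, B) = ⅖ (s(w, B) = -2/(-5) = -2*(-⅕) = ⅖)
E(T) = 2*T²
s(n, 3)*E(10) = 2*(2*10²)/5 = 2*(2*100)/5 = (⅖)*200 = 80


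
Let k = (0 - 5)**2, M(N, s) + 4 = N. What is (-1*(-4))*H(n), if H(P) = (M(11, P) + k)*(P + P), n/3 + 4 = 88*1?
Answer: 64512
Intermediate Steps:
M(N, s) = -4 + N
n = 252 (n = -12 + 3*(88*1) = -12 + 3*88 = -12 + 264 = 252)
k = 25 (k = (-5)**2 = 25)
H(P) = 64*P (H(P) = ((-4 + 11) + 25)*(P + P) = (7 + 25)*(2*P) = 32*(2*P) = 64*P)
(-1*(-4))*H(n) = (-1*(-4))*(64*252) = 4*16128 = 64512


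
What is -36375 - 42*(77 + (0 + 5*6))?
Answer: -40869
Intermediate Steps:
-36375 - 42*(77 + (0 + 5*6)) = -36375 - 42*(77 + (0 + 30)) = -36375 - 42*(77 + 30) = -36375 - 42*107 = -36375 - 4494 = -40869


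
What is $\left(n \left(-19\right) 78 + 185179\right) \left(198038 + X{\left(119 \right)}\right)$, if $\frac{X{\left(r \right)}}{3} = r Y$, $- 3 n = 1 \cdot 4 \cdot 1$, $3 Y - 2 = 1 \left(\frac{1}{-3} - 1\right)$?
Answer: $37078649520$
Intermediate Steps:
$Y = \frac{2}{9}$ ($Y = \frac{2}{3} + \frac{1 \left(\frac{1}{-3} - 1\right)}{3} = \frac{2}{3} + \frac{1 \left(- \frac{1}{3} - 1\right)}{3} = \frac{2}{3} + \frac{1 \left(- \frac{4}{3}\right)}{3} = \frac{2}{3} + \frac{1}{3} \left(- \frac{4}{3}\right) = \frac{2}{3} - \frac{4}{9} = \frac{2}{9} \approx 0.22222$)
$n = - \frac{4}{3}$ ($n = - \frac{1 \cdot 4 \cdot 1}{3} = - \frac{4 \cdot 1}{3} = \left(- \frac{1}{3}\right) 4 = - \frac{4}{3} \approx -1.3333$)
$X{\left(r \right)} = \frac{2 r}{3}$ ($X{\left(r \right)} = 3 r \frac{2}{9} = 3 \frac{2 r}{9} = \frac{2 r}{3}$)
$\left(n \left(-19\right) 78 + 185179\right) \left(198038 + X{\left(119 \right)}\right) = \left(\left(- \frac{4}{3}\right) \left(-19\right) 78 + 185179\right) \left(198038 + \frac{2}{3} \cdot 119\right) = \left(\frac{76}{3} \cdot 78 + 185179\right) \left(198038 + \frac{238}{3}\right) = \left(1976 + 185179\right) \frac{594352}{3} = 187155 \cdot \frac{594352}{3} = 37078649520$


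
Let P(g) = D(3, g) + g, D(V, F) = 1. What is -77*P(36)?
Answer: -2849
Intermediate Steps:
P(g) = 1 + g
-77*P(36) = -77*(1 + 36) = -77*37 = -2849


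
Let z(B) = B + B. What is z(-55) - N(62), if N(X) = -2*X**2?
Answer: 7578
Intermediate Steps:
z(B) = 2*B
z(-55) - N(62) = 2*(-55) - (-2)*62**2 = -110 - (-2)*3844 = -110 - 1*(-7688) = -110 + 7688 = 7578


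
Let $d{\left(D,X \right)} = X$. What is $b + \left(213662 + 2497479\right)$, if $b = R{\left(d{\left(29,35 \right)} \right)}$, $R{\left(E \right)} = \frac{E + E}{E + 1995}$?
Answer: $\frac{78623090}{29} \approx 2.7111 \cdot 10^{6}$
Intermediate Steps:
$R{\left(E \right)} = \frac{2 E}{1995 + E}$
$b = \frac{1}{29}$ ($b = 2 \cdot 35 \frac{1}{1995 + 35} = 2 \cdot 35 \cdot \frac{1}{2030} = \frac{1}{29} \approx 0.034483$)
$b + \left(213662 + 2497479\right) = \frac{1}{29} + \left(213662 + 2497479\right) = \frac{1}{29} + 2711141 = \frac{78623090}{29}$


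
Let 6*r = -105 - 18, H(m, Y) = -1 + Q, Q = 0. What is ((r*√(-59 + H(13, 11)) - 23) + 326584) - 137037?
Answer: 189524 - 41*I*√15 ≈ 1.8952e+5 - 158.79*I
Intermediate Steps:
H(m, Y) = -1 (H(m, Y) = -1 + 0 = -1)
r = -41/2 (r = (-105 - 18)/6 = (⅙)*(-123) = -41/2 ≈ -20.500)
((r*√(-59 + H(13, 11)) - 23) + 326584) - 137037 = ((-41*√(-59 - 1)/2 - 23) + 326584) - 137037 = ((-41*I*√15 - 23) + 326584) - 137037 = ((-23 - 41*I*√15) + 326584) - 137037 = (326561 - 41*I*√15) - 137037 = 189524 - 41*I*√15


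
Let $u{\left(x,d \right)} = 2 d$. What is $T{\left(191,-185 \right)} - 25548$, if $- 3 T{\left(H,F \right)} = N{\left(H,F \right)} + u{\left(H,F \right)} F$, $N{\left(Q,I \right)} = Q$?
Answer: $- \frac{145285}{3} \approx -48428.0$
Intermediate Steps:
$T{\left(H,F \right)} = - \frac{2 F^{2}}{3} - \frac{H}{3}$ ($T{\left(H,F \right)} = - \frac{H + 2 F F}{3} = - \frac{H + 2 F^{2}}{3} = - \frac{2 F^{2}}{3} - \frac{H}{3}$)
$T{\left(191,-185 \right)} - 25548 = \left(- \frac{2 \left(-185\right)^{2}}{3} - \frac{191}{3}\right) - 25548 = \left(\left(- \frac{2}{3}\right) 34225 - \frac{191}{3}\right) - 25548 = \left(- \frac{68450}{3} - \frac{191}{3}\right) - 25548 = - \frac{68641}{3} - 25548 = - \frac{145285}{3}$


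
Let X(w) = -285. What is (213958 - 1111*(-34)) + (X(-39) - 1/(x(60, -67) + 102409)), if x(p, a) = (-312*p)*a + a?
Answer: 341108474153/1356582 ≈ 2.5145e+5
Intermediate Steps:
x(p, a) = a - 312*a*p (x(p, a) = -312*a*p + a = a - 312*a*p)
(213958 - 1111*(-34)) + (X(-39) - 1/(x(60, -67) + 102409)) = (213958 - 1111*(-34)) + (-285 - 1/(-67*(1 - 312*60) + 102409)) = (213958 + 37774) + (-285 - 1/(-67*(1 - 18720) + 102409)) = 251732 + (-285 - 1/(-67*(-18719) + 102409)) = 251732 + (-285 - 1/(1254173 + 102409)) = 251732 + (-285 - 1/1356582) = 251732 - 386625871/1356582 = 341108474153/1356582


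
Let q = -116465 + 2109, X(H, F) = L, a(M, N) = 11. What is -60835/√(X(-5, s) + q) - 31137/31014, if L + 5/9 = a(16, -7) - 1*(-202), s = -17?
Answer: -10379/10338 + 182505*I*√256823/513646 ≈ -1.004 + 180.06*I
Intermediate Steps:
L = 1912/9 (L = -5/9 + (11 - 1*(-202)) = -5/9 + (11 + 202) = -5/9 + 213 = 1912/9 ≈ 212.44)
X(H, F) = 1912/9
q = -114356
-60835/√(X(-5, s) + q) - 31137/31014 = -60835/√(1912/9 - 114356) - 31137/31014 = -60835*(-3*I*√256823/513646) - 31137*1/31014 = -60835*(-3*I*√256823/513646) - 10379/10338 = -(-182505)*I*√256823/513646 - 10379/10338 = 182505*I*√256823/513646 - 10379/10338 = -10379/10338 + 182505*I*√256823/513646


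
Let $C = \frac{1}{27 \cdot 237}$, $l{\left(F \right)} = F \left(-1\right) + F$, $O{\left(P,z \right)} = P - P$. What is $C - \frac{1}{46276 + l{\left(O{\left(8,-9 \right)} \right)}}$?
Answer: $\frac{39877}{296120124} \approx 0.00013467$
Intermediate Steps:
$O{\left(P,z \right)} = 0$
$l{\left(F \right)} = 0$ ($l{\left(F \right)} = - F + F = 0$)
$C = \frac{1}{6399} \approx 0.00015627$
$C - \frac{1}{46276 + l{\left(O{\left(8,-9 \right)} \right)}} = \frac{1}{6399} - \frac{1}{46276 + 0} = \frac{1}{6399} - \frac{1}{46276} = \frac{39877}{296120124}$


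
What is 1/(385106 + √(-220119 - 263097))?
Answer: 192553/74153557226 - I*√30201/37076778613 ≈ 2.5967e-6 - 4.6871e-9*I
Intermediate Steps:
1/(385106 + √(-220119 - 263097)) = 1/(385106 + √(-483216)) = 1/(385106 + 4*I*√30201)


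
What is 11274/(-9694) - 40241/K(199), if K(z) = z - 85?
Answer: -195690745/552558 ≈ -354.15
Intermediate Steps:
K(z) = -85 + z
11274/(-9694) - 40241/K(199) = 11274/(-9694) - 40241/(-85 + 199) = 11274*(-1/9694) - 40241/114 = -5637/4847 - 40241*1/114 = -5637/4847 - 40241/114 = -195690745/552558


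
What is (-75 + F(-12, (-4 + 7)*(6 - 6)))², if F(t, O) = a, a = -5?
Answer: 6400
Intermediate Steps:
F(t, O) = -5
(-75 + F(-12, (-4 + 7)*(6 - 6)))² = (-75 - 5)² = (-80)² = 6400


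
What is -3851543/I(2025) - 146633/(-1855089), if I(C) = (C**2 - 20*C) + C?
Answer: -242567030051/279098140050 ≈ -0.86911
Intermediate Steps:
I(C) = C**2 - 19*C
-3851543/I(2025) - 146633/(-1855089) = -3851543*1/(2025*(-19 + 2025)) - 146633/(-1855089) = -3851543/(2025*2006) - 146633*(-1/1855089) = -3851543/4062150 + 146633/1855089 = -242567030051/279098140050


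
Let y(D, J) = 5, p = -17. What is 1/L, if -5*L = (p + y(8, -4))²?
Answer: -5/144 ≈ -0.034722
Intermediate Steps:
L = -144/5 (L = -(-17 + 5)²/5 = -⅕*(-12)² = -⅕*144 = -144/5 ≈ -28.800)
1/L = 1/(-144/5) = -5/144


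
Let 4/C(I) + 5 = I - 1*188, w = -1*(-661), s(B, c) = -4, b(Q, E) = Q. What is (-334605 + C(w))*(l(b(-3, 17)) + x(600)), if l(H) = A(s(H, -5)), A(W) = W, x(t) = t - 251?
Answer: -4502110160/39 ≈ -1.1544e+8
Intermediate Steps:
x(t) = -251 + t
l(H) = -4
w = 661
C(I) = 4/(-193 + I) (C(I) = 4/(-5 + (I - 1*188)) = 4/(-5 + (I - 188)) = 4/(-5 + (-188 + I)) = 4/(-193 + I))
(-334605 + C(w))*(l(b(-3, 17)) + x(600)) = (-334605 + 4/(-193 + 661))*(-4 + (-251 + 600)) = (-334605 + 4/468)*(-4 + 349) = (-334605 + 4*(1/468))*345 = (-334605 + 1/117)*345 = -39148784/117*345 = -4502110160/39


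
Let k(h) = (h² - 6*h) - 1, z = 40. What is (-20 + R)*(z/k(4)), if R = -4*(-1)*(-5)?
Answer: 1600/9 ≈ 177.78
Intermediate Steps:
k(h) = -1 + h² - 6*h
R = -20 (R = 4*(-5) = -20)
(-20 + R)*(z/k(4)) = (-20 - 20)*(40/(-1 + 4² - 6*4)) = -1600/(-1 + 16 - 24) = -1600/(-9) = -1600*(-1)/9 = -40*(-40/9) = 1600/9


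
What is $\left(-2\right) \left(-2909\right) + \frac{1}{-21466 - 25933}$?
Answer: $\frac{275767381}{47399} \approx 5818.0$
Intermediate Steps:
$\left(-2\right) \left(-2909\right) + \frac{1}{-21466 - 25933} = 5818 + \frac{1}{-47399} = 5818 - \frac{1}{47399} = \frac{275767381}{47399}$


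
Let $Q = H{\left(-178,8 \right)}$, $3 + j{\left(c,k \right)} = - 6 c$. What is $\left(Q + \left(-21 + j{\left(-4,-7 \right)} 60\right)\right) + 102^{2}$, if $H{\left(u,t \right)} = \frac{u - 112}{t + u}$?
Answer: $\frac{197960}{17} \approx 11645.0$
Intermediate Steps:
$j{\left(c,k \right)} = -3 - 6 c$
$H{\left(u,t \right)} = \frac{-112 + u}{t + u}$
$Q = \frac{29}{17}$ ($Q = \frac{-112 - 178}{8 - 178} = \frac{1}{-170} \left(-290\right) = \left(- \frac{1}{170}\right) \left(-290\right) = \frac{29}{17} \approx 1.7059$)
$\left(Q + \left(-21 + j{\left(-4,-7 \right)} 60\right)\right) + 102^{2} = \left(\frac{29}{17} - \left(21 - \left(-3 - -24\right) 60\right)\right) + 102^{2} = \left(\frac{29}{17} - \left(21 - \left(-3 + 24\right) 60\right)\right) + 10404 = \left(\frac{29}{17} + \left(-21 + 21 \cdot 60\right)\right) + 10404 = \left(\frac{29}{17} + \left(-21 + 1260\right)\right) + 10404 = \left(\frac{29}{17} + 1239\right) + 10404 = \frac{21092}{17} + 10404 = \frac{197960}{17}$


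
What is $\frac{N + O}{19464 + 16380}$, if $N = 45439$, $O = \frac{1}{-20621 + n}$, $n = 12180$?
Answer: $\frac{191775299}{151279602} \approx 1.2677$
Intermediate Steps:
$O = - \frac{1}{8441}$ ($O = \frac{1}{-20621 + 12180} = \frac{1}{-8441} = - \frac{1}{8441} \approx -0.00011847$)
$\frac{N + O}{19464 + 16380} = \frac{45439 - \frac{1}{8441}}{19464 + 16380} = \frac{383550598}{8441 \cdot 35844} = \frac{383550598}{8441} \cdot \frac{1}{35844} = \frac{191775299}{151279602}$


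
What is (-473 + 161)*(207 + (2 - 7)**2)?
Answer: -72384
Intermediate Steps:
(-473 + 161)*(207 + (2 - 7)**2) = -312*(207 + (-5)**2) = -312*(207 + 25) = -312*232 = -72384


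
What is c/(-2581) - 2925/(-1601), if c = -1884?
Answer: 10565709/4132181 ≈ 2.5569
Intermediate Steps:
c/(-2581) - 2925/(-1601) = -1884/(-2581) - 2925/(-1601) = -1884*(-1/2581) - 2925*(-1/1601) = 1884/2581 + 2925/1601 = 10565709/4132181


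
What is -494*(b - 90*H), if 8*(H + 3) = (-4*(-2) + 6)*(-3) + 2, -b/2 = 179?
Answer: -178828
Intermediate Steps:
b = -358 (b = -2*179 = -358)
H = -8 (H = -3 + ((-4*(-2) + 6)*(-3) + 2)/8 = -3 + ((8 + 6)*(-3) + 2)/8 = -3 + (14*(-3) + 2)/8 = -3 + (-42 + 2)/8 = -3 + (1/8)*(-40) = -3 - 5 = -8)
-494*(b - 90*H) = -494*(-358 - 90*(-8)) = -494*(-358 + 720) = -494*362 = -178828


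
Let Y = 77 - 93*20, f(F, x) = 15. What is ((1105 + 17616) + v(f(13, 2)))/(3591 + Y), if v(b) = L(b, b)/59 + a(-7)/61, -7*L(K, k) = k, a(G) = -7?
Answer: 471634347/45548944 ≈ 10.354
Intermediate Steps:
Y = -1783 (Y = 77 - 1860 = -1783)
L(K, k) = -k/7
v(b) = -7/61 - b/413 (v(b) = -b/7/59 - 7/61 = -b/7*(1/59) - 7*1/61 = -b/413 - 7/61 = -7/61 - b/413)
((1105 + 17616) + v(f(13, 2)))/(3591 + Y) = ((1105 + 17616) + (-7/61 - 1/413*15))/(3591 - 1783) = (18721 + (-7/61 - 15/413))/1808 = (18721 - 3806/25193)*(1/1808) = (471634347/25193)*(1/1808) = 471634347/45548944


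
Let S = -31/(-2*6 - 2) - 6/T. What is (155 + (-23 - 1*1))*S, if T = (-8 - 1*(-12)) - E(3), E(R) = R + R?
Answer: 9563/14 ≈ 683.07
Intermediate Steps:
E(R) = 2*R
T = -2 (T = (-8 - 1*(-12)) - 2*3 = (-8 + 12) - 1*6 = 4 - 6 = -2)
S = 73/14 (S = -31/(-2*6 - 2) - 6/(-2) = -31/(-12 - 2) - 6*(-½) = -31/(-14) + 3 = -31*(-1/14) + 3 = 31/14 + 3 = 73/14 ≈ 5.2143)
(155 + (-23 - 1*1))*S = (155 + (-23 - 1*1))*(73/14) = (155 + (-23 - 1))*(73/14) = (155 - 24)*(73/14) = 131*(73/14) = 9563/14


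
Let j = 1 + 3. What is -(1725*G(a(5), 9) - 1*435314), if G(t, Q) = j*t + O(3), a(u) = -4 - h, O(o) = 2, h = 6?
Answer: 500864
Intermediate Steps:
j = 4
a(u) = -10 (a(u) = -4 - 1*6 = -4 - 6 = -10)
G(t, Q) = 2 + 4*t (G(t, Q) = 4*t + 2 = 2 + 4*t)
-(1725*G(a(5), 9) - 1*435314) = -(1725*(2 + 4*(-10)) - 1*435314) = -(1725*(2 - 40) - 435314) = -(1725*(-38) - 435314) = -(-65550 - 435314) = -1*(-500864) = 500864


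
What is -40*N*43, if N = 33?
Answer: -56760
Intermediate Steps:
-40*N*43 = -40*33*43 = -1320*43 = -56760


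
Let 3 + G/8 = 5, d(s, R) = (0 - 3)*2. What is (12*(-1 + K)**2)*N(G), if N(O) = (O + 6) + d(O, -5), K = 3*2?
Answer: 4800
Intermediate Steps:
K = 6
d(s, R) = -6 (d(s, R) = -3*2 = -6)
G = 16 (G = -24 + 8*5 = -24 + 40 = 16)
N(O) = O (N(O) = (O + 6) - 6 = (6 + O) - 6 = O)
(12*(-1 + K)**2)*N(G) = (12*(-1 + 6)**2)*16 = (12*5**2)*16 = (12*25)*16 = 300*16 = 4800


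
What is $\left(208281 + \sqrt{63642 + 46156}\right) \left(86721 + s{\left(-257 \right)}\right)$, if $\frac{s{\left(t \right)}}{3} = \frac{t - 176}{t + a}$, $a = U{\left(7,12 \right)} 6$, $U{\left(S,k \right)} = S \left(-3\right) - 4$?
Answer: $\frac{7351641553626}{407} + \frac{35296746 \sqrt{109798}}{407} \approx 1.8092 \cdot 10^{10}$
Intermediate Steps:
$U{\left(S,k \right)} = -4 - 3 S$ ($U{\left(S,k \right)} = - 3 S - 4 = -4 - 3 S$)
$a = -150$ ($a = \left(-4 - 21\right) 6 = \left(-25\right) 6 = -150$)
$s{\left(t \right)} = \frac{3 \left(-176 + t\right)}{-150 + t}$ ($s{\left(t \right)} = 3 \frac{t - 176}{t - 150} = 3 \frac{-176 + t}{-150 + t} = \frac{3 \left(-176 + t\right)}{-150 + t}$)
$\left(208281 + \sqrt{63642 + 46156}\right) \left(86721 + s{\left(-257 \right)}\right) = \left(208281 + \sqrt{63642 + 46156}\right) \left(86721 + \frac{3 \left(-176 - 257\right)}{-150 - 257}\right) = \left(208281 + \sqrt{109798}\right) \left(86721 + 3 \frac{1}{-407} \left(-433\right)\right) = \left(208281 + \sqrt{109798}\right) \left(86721 + 3 \left(- \frac{1}{407}\right) \left(-433\right)\right) = \left(208281 + \sqrt{109798}\right) \left(86721 + \frac{1299}{407}\right) = \left(208281 + \sqrt{109798}\right) \frac{35296746}{407} = \frac{7351641553626}{407} + \frac{35296746 \sqrt{109798}}{407}$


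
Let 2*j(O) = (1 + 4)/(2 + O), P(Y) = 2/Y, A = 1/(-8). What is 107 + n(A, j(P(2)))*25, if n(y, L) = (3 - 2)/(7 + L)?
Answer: 5179/47 ≈ 110.19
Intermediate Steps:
A = -1/8 ≈ -0.12500
j(O) = 5/(2*(2 + O)) (j(O) = ((1 + 4)/(2 + O))/2 = (5/(2 + O))/2 = 5/(2*(2 + O)))
n(y, L) = 1/(7 + L)
107 + n(A, j(P(2)))*25 = 107 + 25/(7 + 5/(2*(2 + 2/2))) = 107 + 25/(7 + 5/(2*(2 + 2*(1/2)))) = 107 + 25/(7 + 5/(2*(2 + 1))) = 107 + 25/(7 + (5/2)/3) = 107 + 25/(7 + (5/2)*(1/3)) = 107 + 25/(7 + 5/6) = 107 + 25/(47/6) = 107 + (6/47)*25 = 107 + 150/47 = 5179/47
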